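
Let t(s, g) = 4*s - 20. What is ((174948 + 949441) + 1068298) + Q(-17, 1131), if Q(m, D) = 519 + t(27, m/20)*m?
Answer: 2191710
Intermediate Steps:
t(s, g) = -20 + 4*s
Q(m, D) = 519 + 88*m (Q(m, D) = 519 + (-20 + 4*27)*m = 519 + (-20 + 108)*m = 519 + 88*m)
((174948 + 949441) + 1068298) + Q(-17, 1131) = ((174948 + 949441) + 1068298) + (519 + 88*(-17)) = (1124389 + 1068298) + (519 - 1496) = 2192687 - 977 = 2191710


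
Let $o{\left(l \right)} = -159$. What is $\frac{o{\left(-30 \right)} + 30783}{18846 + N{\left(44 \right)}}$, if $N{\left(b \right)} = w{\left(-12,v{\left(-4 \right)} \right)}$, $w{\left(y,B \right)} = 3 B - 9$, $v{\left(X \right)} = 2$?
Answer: $\frac{928}{571} \approx 1.6252$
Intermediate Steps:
$w{\left(y,B \right)} = -9 + 3 B$
$N{\left(b \right)} = -3$ ($N{\left(b \right)} = -9 + 3 \cdot 2 = -9 + 6 = -3$)
$\frac{o{\left(-30 \right)} + 30783}{18846 + N{\left(44 \right)}} = \frac{-159 + 30783}{18846 - 3} = \frac{30624}{18843} = 30624 \cdot \frac{1}{18843} = \frac{928}{571}$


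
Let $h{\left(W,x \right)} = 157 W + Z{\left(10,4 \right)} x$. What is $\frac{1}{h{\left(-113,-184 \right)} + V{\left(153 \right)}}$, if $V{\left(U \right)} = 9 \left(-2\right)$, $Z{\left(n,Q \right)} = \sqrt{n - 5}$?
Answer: $- \frac{17759}{315212801} + \frac{184 \sqrt{5}}{315212801} \approx -5.5034 \cdot 10^{-5}$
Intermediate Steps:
$Z{\left(n,Q \right)} = \sqrt{-5 + n}$
$V{\left(U \right)} = -18$
$h{\left(W,x \right)} = 157 W + x \sqrt{5}$ ($h{\left(W,x \right)} = 157 W + \sqrt{-5 + 10} x = 157 W + \sqrt{5} x = 157 W + x \sqrt{5}$)
$\frac{1}{h{\left(-113,-184 \right)} + V{\left(153 \right)}} = \frac{1}{\left(157 \left(-113\right) - 184 \sqrt{5}\right) - 18} = \frac{1}{\left(-17741 - 184 \sqrt{5}\right) - 18} = \frac{1}{-17759 - 184 \sqrt{5}}$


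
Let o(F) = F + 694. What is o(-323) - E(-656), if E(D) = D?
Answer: 1027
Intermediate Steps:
o(F) = 694 + F
o(-323) - E(-656) = (694 - 323) - 1*(-656) = 371 + 656 = 1027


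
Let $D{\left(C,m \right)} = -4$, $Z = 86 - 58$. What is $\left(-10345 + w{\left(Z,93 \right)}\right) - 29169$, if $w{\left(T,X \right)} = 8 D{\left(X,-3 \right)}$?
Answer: $-39546$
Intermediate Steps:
$Z = 28$
$w{\left(T,X \right)} = -32$ ($w{\left(T,X \right)} = 8 \left(-4\right) = -32$)
$\left(-10345 + w{\left(Z,93 \right)}\right) - 29169 = \left(-10345 - 32\right) - 29169 = -10377 - 29169 = -39546$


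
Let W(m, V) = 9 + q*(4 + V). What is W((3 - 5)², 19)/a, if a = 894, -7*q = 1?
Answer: 20/3129 ≈ 0.0063918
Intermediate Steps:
q = -⅐ (q = -⅐*1 = -⅐ ≈ -0.14286)
W(m, V) = 59/7 - V/7 (W(m, V) = 9 - (4 + V)/7 = 9 + (-4/7 - V/7) = 59/7 - V/7)
W((3 - 5)², 19)/a = (59/7 - ⅐*19)/894 = (59/7 - 19/7)*(1/894) = (40/7)*(1/894) = 20/3129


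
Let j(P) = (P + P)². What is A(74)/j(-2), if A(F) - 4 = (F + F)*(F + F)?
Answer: 5477/4 ≈ 1369.3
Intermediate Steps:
j(P) = 4*P² (j(P) = (2*P)² = 4*P²)
A(F) = 4 + 4*F² (A(F) = 4 + (F + F)*(F + F) = 4 + (2*F)*(2*F) = 4 + 4*F²)
A(74)/j(-2) = (4 + 4*74²)/((4*(-2)²)) = (4 + 4*5476)/((4*4)) = (4 + 21904)/16 = 21908*(1/16) = 5477/4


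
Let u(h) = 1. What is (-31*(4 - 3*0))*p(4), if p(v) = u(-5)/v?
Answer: -31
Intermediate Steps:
p(v) = 1/v
(-31*(4 - 3*0))*p(4) = -31*(4 - 3*0)/4 = -31*(4 + 0)*(¼) = -31*4*(¼) = -124*¼ = -31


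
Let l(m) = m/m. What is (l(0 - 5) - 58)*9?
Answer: -513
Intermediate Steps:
l(m) = 1
(l(0 - 5) - 58)*9 = (1 - 58)*9 = -57*9 = -513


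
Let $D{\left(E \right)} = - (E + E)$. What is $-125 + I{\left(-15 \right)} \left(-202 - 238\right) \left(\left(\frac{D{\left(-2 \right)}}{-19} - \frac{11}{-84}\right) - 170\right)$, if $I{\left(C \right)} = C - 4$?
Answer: $- \frac{29861795}{21} \approx -1.422 \cdot 10^{6}$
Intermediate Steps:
$D{\left(E \right)} = - 2 E$
$I{\left(C \right)} = -4 + C$
$-125 + I{\left(-15 \right)} \left(-202 - 238\right) \left(\left(\frac{D{\left(-2 \right)}}{-19} - \frac{11}{-84}\right) - 170\right) = -125 + \left(-4 - 15\right) \left(-202 - 238\right) \left(\left(\frac{\left(-2\right) \left(-2\right)}{-19} - \frac{11}{-84}\right) - 170\right) = -125 - 19 \left(- 440 \left(\left(4 \left(- \frac{1}{19}\right) - - \frac{11}{84}\right) - 170\right)\right) = -125 - 19 \left(- 440 \left(\left(- \frac{4}{19} + \frac{11}{84}\right) - 170\right)\right) = -125 - 19 \left(- 440 \left(- \frac{127}{1596} - 170\right)\right) = -125 - 19 \left(\left(-440\right) \left(- \frac{271447}{1596}\right)\right) = -125 - \frac{29859170}{21} = - \frac{29861795}{21}$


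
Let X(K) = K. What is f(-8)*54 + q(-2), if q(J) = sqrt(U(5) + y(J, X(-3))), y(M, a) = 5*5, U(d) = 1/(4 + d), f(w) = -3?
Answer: -162 + sqrt(226)/3 ≈ -156.99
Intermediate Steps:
y(M, a) = 25
q(J) = sqrt(226)/3 (q(J) = sqrt(1/(4 + 5) + 25) = sqrt(1/9 + 25) = sqrt(226/9) = sqrt(226)/3)
f(-8)*54 + q(-2) = -3*54 + sqrt(226)/3 = -162 + sqrt(226)/3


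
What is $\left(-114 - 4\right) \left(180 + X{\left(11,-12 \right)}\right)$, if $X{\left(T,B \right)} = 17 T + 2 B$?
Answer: $-40474$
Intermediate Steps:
$X{\left(T,B \right)} = 2 B + 17 T$
$\left(-114 - 4\right) \left(180 + X{\left(11,-12 \right)}\right) = \left(-114 - 4\right) \left(180 + \left(2 \left(-12\right) + 17 \cdot 11\right)\right) = \left(-114 - 4\right) \left(180 + \left(-24 + 187\right)\right) = - 118 \left(180 + 163\right) = \left(-118\right) 343 = -40474$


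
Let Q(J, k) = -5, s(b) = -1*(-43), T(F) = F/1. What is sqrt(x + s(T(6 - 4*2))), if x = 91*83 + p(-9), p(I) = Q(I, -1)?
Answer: sqrt(7591) ≈ 87.126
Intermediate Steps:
T(F) = F (T(F) = F*1 = F)
s(b) = 43
p(I) = -5
x = 7548 (x = 91*83 - 5 = 7553 - 5 = 7548)
sqrt(x + s(T(6 - 4*2))) = sqrt(7548 + 43) = sqrt(7591)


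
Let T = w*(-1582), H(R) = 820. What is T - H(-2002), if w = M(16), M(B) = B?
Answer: -26132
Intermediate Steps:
w = 16
T = -25312 (T = 16*(-1582) = -25312)
T - H(-2002) = -25312 - 1*820 = -25312 - 820 = -26132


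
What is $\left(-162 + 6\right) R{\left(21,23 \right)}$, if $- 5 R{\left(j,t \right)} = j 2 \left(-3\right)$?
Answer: $- \frac{19656}{5} \approx -3931.2$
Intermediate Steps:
$R{\left(j,t \right)} = \frac{6 j}{5}$ ($R{\left(j,t \right)} = - \frac{j 2 \left(-3\right)}{5} = - \frac{2 j \left(-3\right)}{5} = - \frac{\left(-6\right) j}{5} = \frac{6 j}{5}$)
$\left(-162 + 6\right) R{\left(21,23 \right)} = \left(-162 + 6\right) \frac{6}{5} \cdot 21 = \left(-156\right) \frac{126}{5} = - \frac{19656}{5}$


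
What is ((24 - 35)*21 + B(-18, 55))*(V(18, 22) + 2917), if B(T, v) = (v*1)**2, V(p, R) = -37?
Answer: 8046720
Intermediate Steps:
B(T, v) = v**2
((24 - 35)*21 + B(-18, 55))*(V(18, 22) + 2917) = ((24 - 35)*21 + 55**2)*(-37 + 2917) = (-11*21 + 3025)*2880 = (-231 + 3025)*2880 = 2794*2880 = 8046720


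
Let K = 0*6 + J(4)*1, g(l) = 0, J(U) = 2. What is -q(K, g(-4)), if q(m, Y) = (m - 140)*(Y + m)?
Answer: 276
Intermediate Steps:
K = 2 (K = 0*6 + 2*1 = 0 + 2 = 2)
q(m, Y) = (-140 + m)*(Y + m)
-q(K, g(-4)) = -(2² - 140*0 - 140*2 + 0*2) = -(4 + 0 - 280 + 0) = -1*(-276) = 276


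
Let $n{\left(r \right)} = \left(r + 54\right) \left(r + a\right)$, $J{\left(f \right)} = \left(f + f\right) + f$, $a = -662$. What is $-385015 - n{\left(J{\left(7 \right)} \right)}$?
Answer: $-336940$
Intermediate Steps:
$J{\left(f \right)} = 3 f$ ($J{\left(f \right)} = 2 f + f = 3 f$)
$n{\left(r \right)} = \left(-662 + r\right) \left(54 + r\right)$ ($n{\left(r \right)} = \left(r + 54\right) \left(r - 662\right) = \left(54 + r\right) \left(-662 + r\right) = \left(-662 + r\right) \left(54 + r\right)$)
$-385015 - n{\left(J{\left(7 \right)} \right)} = -385015 - \left(-35748 + \left(3 \cdot 7\right)^{2} - 608 \cdot 3 \cdot 7\right) = -385015 - \left(-35748 + 21^{2} - 12768\right) = -385015 - \left(-35748 + 441 - 12768\right) = -385015 - -48075 = -385015 + 48075 = -336940$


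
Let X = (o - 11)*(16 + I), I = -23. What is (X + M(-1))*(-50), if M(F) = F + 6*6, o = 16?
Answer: 0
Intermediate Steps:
X = -35 (X = (16 - 11)*(16 - 23) = 5*(-7) = -35)
M(F) = 36 + F (M(F) = F + 36 = 36 + F)
(X + M(-1))*(-50) = (-35 + (36 - 1))*(-50) = (-35 + 35)*(-50) = 0*(-50) = 0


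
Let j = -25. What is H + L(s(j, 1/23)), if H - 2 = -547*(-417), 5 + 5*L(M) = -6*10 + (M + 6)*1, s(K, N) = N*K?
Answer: 26230233/115 ≈ 2.2809e+5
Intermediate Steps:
s(K, N) = K*N
L(M) = -59/5 + M/5 (L(M) = -1 + (-6*10 + (M + 6)*1)/5 = -1 + (-60 + (6 + M)*1)/5 = -1 + (-60 + (6 + M))/5 = -1 + (-54 + M)/5 = -1 + (-54/5 + M/5) = -59/5 + M/5)
H = 228101 (H = 2 - 547*(-417) = 2 - 1*(-228099) = 2 + 228099 = 228101)
H + L(s(j, 1/23)) = 228101 + (-59/5 + (-25/23)/5) = 228101 + (-59/5 + (-25*1/23)/5) = 228101 + (-59/5 + (1/5)*(-25/23)) = 228101 + (-59/5 - 5/23) = 228101 - 1382/115 = 26230233/115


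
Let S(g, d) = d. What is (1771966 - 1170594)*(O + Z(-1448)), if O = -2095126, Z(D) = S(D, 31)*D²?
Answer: 37827921301656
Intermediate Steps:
Z(D) = 31*D²
(1771966 - 1170594)*(O + Z(-1448)) = (1771966 - 1170594)*(-2095126 + 31*(-1448)²) = 601372*(-2095126 + 31*2096704) = 601372*(-2095126 + 64997824) = 601372*62902698 = 37827921301656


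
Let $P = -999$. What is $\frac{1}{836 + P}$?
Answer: $- \frac{1}{163} \approx -0.006135$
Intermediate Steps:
$\frac{1}{836 + P} = \frac{1}{836 - 999} = \frac{1}{-163} = - \frac{1}{163}$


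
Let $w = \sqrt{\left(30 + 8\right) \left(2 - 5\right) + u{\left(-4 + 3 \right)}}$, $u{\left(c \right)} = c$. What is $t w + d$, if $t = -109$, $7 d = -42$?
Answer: $-6 - 109 i \sqrt{115} \approx -6.0 - 1168.9 i$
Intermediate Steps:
$d = -6$ ($d = \frac{1}{7} \left(-42\right) = -6$)
$w = i \sqrt{115}$ ($w = \sqrt{\left(30 + 8\right) \left(2 - 5\right) + \left(-4 + 3\right)} = \sqrt{38 \left(-3\right) - 1} = \sqrt{-114 - 1} = \sqrt{-115} = i \sqrt{115} \approx 10.724 i$)
$t w + d = - 109 i \sqrt{115} - 6 = -6 - 109 i \sqrt{115}$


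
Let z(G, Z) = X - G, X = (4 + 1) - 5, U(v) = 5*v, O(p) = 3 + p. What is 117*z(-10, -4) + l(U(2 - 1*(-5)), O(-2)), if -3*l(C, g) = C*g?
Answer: 3475/3 ≈ 1158.3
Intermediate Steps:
X = 0 (X = 5 - 5 = 0)
l(C, g) = -C*g/3
z(G, Z) = -G (z(G, Z) = 0 - G = -G)
117*z(-10, -4) + l(U(2 - 1*(-5)), O(-2)) = 117*(-1*(-10)) - 5*(2 - 1*(-5))*(3 - 2)/3 = 117*10 - ⅓*5*(2 + 5)*1 = 1170 - ⅓*5*7*1 = 1170 - ⅓*35*1 = 1170 - 35/3 = 3475/3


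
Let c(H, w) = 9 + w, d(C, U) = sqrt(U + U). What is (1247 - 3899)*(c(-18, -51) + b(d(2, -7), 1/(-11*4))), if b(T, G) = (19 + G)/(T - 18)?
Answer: 16311177/143 + 42585*I*sqrt(14)/286 ≈ 1.1406e+5 + 557.13*I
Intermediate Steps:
d(C, U) = sqrt(2)*sqrt(U) (d(C, U) = sqrt(2*U) = sqrt(2)*sqrt(U))
b(T, G) = (19 + G)/(-18 + T)
(1247 - 3899)*(c(-18, -51) + b(d(2, -7), 1/(-11*4))) = (1247 - 3899)*((9 - 51) + (19 + 1/(-11*4))/(-18 + sqrt(2)*sqrt(-7))) = -2652*(-42 + (19 + 1/(-44))/(-18 + sqrt(2)*(I*sqrt(7)))) = -2652*(-42 + (19 - 1/44)/(-18 + I*sqrt(14))) = -2652*(-42 + (835/44)/(-18 + I*sqrt(14))) = -2652*(-42 + 835/(44*(-18 + I*sqrt(14)))) = 111384 - 553605/(11*(-18 + I*sqrt(14)))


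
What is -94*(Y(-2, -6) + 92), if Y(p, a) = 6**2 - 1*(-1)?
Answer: -12126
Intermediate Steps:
Y(p, a) = 37 (Y(p, a) = 36 + 1 = 37)
-94*(Y(-2, -6) + 92) = -94*(37 + 92) = -94*129 = -12126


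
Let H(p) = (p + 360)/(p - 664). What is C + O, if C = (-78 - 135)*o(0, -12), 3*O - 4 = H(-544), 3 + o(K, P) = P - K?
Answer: 482654/151 ≈ 3196.4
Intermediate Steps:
o(K, P) = -3 + P - K (o(K, P) = -3 + (P - K) = -3 + P - K)
H(p) = (360 + p)/(-664 + p)
O = 209/151 (O = 4/3 + ((360 - 544)/(-664 - 544))/3 = 4/3 + (-184/(-1208))/3 = 4/3 + (-1/1208*(-184))/3 = 4/3 + (⅓)*(23/151) = 4/3 + 23/453 = 209/151 ≈ 1.3841)
C = 3195 (C = (-78 - 135)*(-3 - 12 - 1*0) = -213*(-3 - 12 + 0) = -213*(-15) = 3195)
C + O = 3195 + 209/151 = 482654/151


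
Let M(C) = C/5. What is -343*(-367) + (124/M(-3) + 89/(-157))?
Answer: 59192344/471 ≈ 1.2567e+5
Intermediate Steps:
M(C) = C/5 (M(C) = C*(⅕) = C/5)
-343*(-367) + (124/M(-3) + 89/(-157)) = -343*(-367) + (124/(((⅕)*(-3))) + 89/(-157)) = 125881 + (124/(-⅗) + 89*(-1/157)) = 125881 + (124*(-5/3) - 89/157) = 125881 + (-620/3 - 89/157) = 125881 - 97607/471 = 59192344/471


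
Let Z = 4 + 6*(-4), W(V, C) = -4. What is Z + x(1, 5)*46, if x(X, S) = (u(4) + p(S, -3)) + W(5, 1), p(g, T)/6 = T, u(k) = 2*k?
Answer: -664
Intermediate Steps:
p(g, T) = 6*T
x(X, S) = -14 (x(X, S) = (2*4 + 6*(-3)) - 4 = (8 - 18) - 4 = -10 - 4 = -14)
Z = -20 (Z = 4 - 24 = -20)
Z + x(1, 5)*46 = -20 - 14*46 = -20 - 644 = -664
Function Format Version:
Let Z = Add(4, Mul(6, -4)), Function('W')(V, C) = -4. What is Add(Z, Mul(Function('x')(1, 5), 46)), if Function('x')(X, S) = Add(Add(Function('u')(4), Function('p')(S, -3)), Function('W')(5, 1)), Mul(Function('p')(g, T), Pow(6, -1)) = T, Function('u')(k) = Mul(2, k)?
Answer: -664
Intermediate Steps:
Function('p')(g, T) = Mul(6, T)
Function('x')(X, S) = -14 (Function('x')(X, S) = Add(Add(Mul(2, 4), Mul(6, -3)), -4) = Add(Add(8, -18), -4) = Add(-10, -4) = -14)
Z = -20 (Z = Add(4, -24) = -20)
Add(Z, Mul(Function('x')(1, 5), 46)) = Add(-20, Mul(-14, 46)) = Add(-20, -644) = -664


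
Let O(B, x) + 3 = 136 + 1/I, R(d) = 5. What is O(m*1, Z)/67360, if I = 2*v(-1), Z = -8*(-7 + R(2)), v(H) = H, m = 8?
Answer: 53/26944 ≈ 0.0019670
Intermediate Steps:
Z = 16 (Z = -8*(-7 + 5) = -8*(-2) = 16)
I = -2 (I = 2*(-1) = -2)
O(B, x) = 265/2 (O(B, x) = -3 + (136 + 1/(-2)) = -3 + (136 - ½) = -3 + 271/2 = 265/2)
O(m*1, Z)/67360 = (265/2)/67360 = (265/2)*(1/67360) = 53/26944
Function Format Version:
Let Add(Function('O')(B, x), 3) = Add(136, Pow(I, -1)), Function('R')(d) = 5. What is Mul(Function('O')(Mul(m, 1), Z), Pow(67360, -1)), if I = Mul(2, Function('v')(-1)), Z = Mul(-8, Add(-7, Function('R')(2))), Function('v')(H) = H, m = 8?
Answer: Rational(53, 26944) ≈ 0.0019670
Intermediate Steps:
Z = 16 (Z = Mul(-8, Add(-7, 5)) = Mul(-8, -2) = 16)
I = -2 (I = Mul(2, -1) = -2)
Function('O')(B, x) = Rational(265, 2) (Function('O')(B, x) = Add(-3, Add(136, Pow(-2, -1))) = Add(-3, Add(136, Rational(-1, 2))) = Add(-3, Rational(271, 2)) = Rational(265, 2))
Mul(Function('O')(Mul(m, 1), Z), Pow(67360, -1)) = Mul(Rational(265, 2), Pow(67360, -1)) = Mul(Rational(265, 2), Rational(1, 67360)) = Rational(53, 26944)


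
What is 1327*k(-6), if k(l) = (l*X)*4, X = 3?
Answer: -95544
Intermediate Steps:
k(l) = 12*l (k(l) = (l*3)*4 = (3*l)*4 = 12*l)
1327*k(-6) = 1327*(12*(-6)) = 1327*(-72) = -95544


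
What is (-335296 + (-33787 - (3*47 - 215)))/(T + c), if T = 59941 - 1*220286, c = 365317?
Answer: -123003/68324 ≈ -1.8003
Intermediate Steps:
T = -160345 (T = 59941 - 220286 = -160345)
(-335296 + (-33787 - (3*47 - 215)))/(T + c) = (-335296 + (-33787 - (3*47 - 215)))/(-160345 + 365317) = (-335296 + (-33787 - (141 - 215)))/204972 = (-335296 + (-33787 - 1*(-74)))*(1/204972) = (-335296 + (-33787 + 74))*(1/204972) = (-335296 - 33713)*(1/204972) = -369009*1/204972 = -123003/68324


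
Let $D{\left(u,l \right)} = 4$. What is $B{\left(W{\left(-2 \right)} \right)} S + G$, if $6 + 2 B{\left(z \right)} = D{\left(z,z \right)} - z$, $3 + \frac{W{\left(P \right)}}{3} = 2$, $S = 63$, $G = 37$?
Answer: $\frac{137}{2} \approx 68.5$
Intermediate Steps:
$W{\left(P \right)} = -3$ ($W{\left(P \right)} = -9 + 3 \cdot 2 = -9 + 6 = -3$)
$B{\left(z \right)} = -1 - \frac{z}{2}$ ($B{\left(z \right)} = -3 + \frac{4 - z}{2} = -3 - \left(-2 + \frac{z}{2}\right) = -1 - \frac{z}{2}$)
$B{\left(W{\left(-2 \right)} \right)} S + G = \left(-1 - - \frac{3}{2}\right) 63 + 37 = \left(-1 + \frac{3}{2}\right) 63 + 37 = \frac{1}{2} \cdot 63 + 37 = \frac{63}{2} + 37 = \frac{137}{2}$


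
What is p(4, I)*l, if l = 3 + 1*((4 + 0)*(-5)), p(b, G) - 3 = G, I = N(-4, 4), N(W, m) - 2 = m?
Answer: -153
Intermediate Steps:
N(W, m) = 2 + m
I = 6 (I = 2 + 4 = 6)
p(b, G) = 3 + G
l = -17 (l = 3 + 1*(4*(-5)) = 3 + 1*(-20) = 3 - 20 = -17)
p(4, I)*l = (3 + 6)*(-17) = 9*(-17) = -153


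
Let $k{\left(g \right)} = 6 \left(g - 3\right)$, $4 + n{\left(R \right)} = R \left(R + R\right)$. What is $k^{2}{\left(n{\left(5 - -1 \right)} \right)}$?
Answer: $152100$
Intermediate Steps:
$n{\left(R \right)} = -4 + 2 R^{2}$ ($n{\left(R \right)} = -4 + R \left(R + R\right) = -4 + R 2 R = -4 + 2 R^{2}$)
$k{\left(g \right)} = -18 + 6 g$ ($k{\left(g \right)} = 6 \left(-3 + g\right) = -18 + 6 g$)
$k^{2}{\left(n{\left(5 - -1 \right)} \right)} = \left(-18 + 6 \left(-4 + 2 \left(5 - -1\right)^{2}\right)\right)^{2} = \left(-18 + 6 \left(-4 + 2 \left(5 + 1\right)^{2}\right)\right)^{2} = \left(-18 + 6 \left(-4 + 2 \cdot 6^{2}\right)\right)^{2} = \left(-18 + 6 \left(-4 + 2 \cdot 36\right)\right)^{2} = \left(-18 + 6 \left(-4 + 72\right)\right)^{2} = \left(-18 + 6 \cdot 68\right)^{2} = \left(-18 + 408\right)^{2} = 390^{2} = 152100$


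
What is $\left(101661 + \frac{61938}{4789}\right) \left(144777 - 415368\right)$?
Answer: $- \frac{131755213721997}{4789} \approx -2.7512 \cdot 10^{10}$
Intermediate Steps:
$\left(101661 + \frac{61938}{4789}\right) \left(144777 - 415368\right) = \left(101661 + 61938 \cdot \frac{1}{4789}\right) \left(-270591\right) = \left(101661 + \frac{61938}{4789}\right) \left(-270591\right) = \frac{486916467}{4789} \left(-270591\right) = - \frac{131755213721997}{4789}$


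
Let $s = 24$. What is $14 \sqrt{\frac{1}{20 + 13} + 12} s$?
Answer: $\frac{112 \sqrt{13101}}{11} \approx 1165.4$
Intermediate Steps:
$14 \sqrt{\frac{1}{20 + 13} + 12} s = 14 \sqrt{\frac{1}{20 + 13} + 12} \cdot 24 = 14 \sqrt{\frac{1}{33} + 12} \cdot 24 = 14 \sqrt{\frac{397}{33}} \cdot 24 = 14 \frac{\sqrt{13101}}{33} \cdot 24 = \frac{14 \sqrt{13101}}{33} \cdot 24 = \frac{112 \sqrt{13101}}{11}$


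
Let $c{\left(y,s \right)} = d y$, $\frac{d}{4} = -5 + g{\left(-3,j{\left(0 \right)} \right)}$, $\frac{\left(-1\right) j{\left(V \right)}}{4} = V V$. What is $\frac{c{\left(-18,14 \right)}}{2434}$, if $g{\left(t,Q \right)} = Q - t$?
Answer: $\frac{72}{1217} \approx 0.059162$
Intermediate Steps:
$j{\left(V \right)} = - 4 V^{2}$ ($j{\left(V \right)} = - 4 V V = - 4 V^{2}$)
$d = -8$ ($d = 4 \left(-5 - \left(-3 + 4 \cdot 0^{2}\right)\right) = 4 \left(-5 + \left(\left(-4\right) 0 + 3\right)\right) = 4 \left(-5 + \left(0 + 3\right)\right) = 4 \left(-5 + 3\right) = 4 \left(-2\right) = -8$)
$c{\left(y,s \right)} = - 8 y$
$\frac{c{\left(-18,14 \right)}}{2434} = \frac{\left(-8\right) \left(-18\right)}{2434} = \frac{1}{2434} \cdot 144 = \frac{72}{1217}$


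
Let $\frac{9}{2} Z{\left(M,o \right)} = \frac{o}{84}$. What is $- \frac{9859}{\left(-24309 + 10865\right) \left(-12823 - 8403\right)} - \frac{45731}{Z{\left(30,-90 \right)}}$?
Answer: $\frac{274048012373449}{1426811720} \approx 1.9207 \cdot 10^{5}$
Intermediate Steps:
$Z{\left(M,o \right)} = \frac{o}{378}$ ($Z{\left(M,o \right)} = \frac{2 \frac{o}{84}}{9} = \frac{o}{378}$)
$- \frac{9859}{\left(-24309 + 10865\right) \left(-12823 - 8403\right)} - \frac{45731}{Z{\left(30,-90 \right)}} = - \frac{9859}{\left(-24309 + 10865\right) \left(-12823 - 8403\right)} - \frac{45731}{\frac{1}{378} \left(-90\right)} = - \frac{9859}{\left(-13444\right) \left(-21226\right)} - \frac{45731}{- \frac{5}{21}} = - \frac{9859}{285362344} - - \frac{960351}{5} = \left(-9859\right) \frac{1}{285362344} + \frac{960351}{5} = - \frac{9859}{285362344} + \frac{960351}{5} = \frac{274048012373449}{1426811720}$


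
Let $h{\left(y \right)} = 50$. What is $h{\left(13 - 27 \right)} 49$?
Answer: $2450$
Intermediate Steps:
$h{\left(13 - 27 \right)} 49 = 50 \cdot 49 = 2450$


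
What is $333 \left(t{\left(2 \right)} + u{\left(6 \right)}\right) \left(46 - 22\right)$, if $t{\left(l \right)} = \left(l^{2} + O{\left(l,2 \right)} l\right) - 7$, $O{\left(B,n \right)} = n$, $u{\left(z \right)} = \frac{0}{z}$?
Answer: $7992$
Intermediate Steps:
$u{\left(z \right)} = 0$
$t{\left(l \right)} = -7 + l^{2} + 2 l$ ($t{\left(l \right)} = \left(l^{2} + 2 l\right) - 7 = -7 + l^{2} + 2 l$)
$333 \left(t{\left(2 \right)} + u{\left(6 \right)}\right) \left(46 - 22\right) = 333 \left(\left(-7 + 2^{2} + 2 \cdot 2\right) + 0\right) \left(46 - 22\right) = 333 \left(\left(-7 + 4 + 4\right) + 0\right) 24 = 333 \left(1 + 0\right) 24 = 333 \cdot 1 \cdot 24 = 333 \cdot 24 = 7992$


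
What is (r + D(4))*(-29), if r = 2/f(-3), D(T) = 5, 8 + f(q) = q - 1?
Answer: -841/6 ≈ -140.17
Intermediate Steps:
f(q) = -9 + q (f(q) = -8 + (q - 1) = -8 + (-1 + q) = -9 + q)
r = -1/6 (r = 2/(-9 - 3) = 2/(-12) = 2*(-1/12) = -1/6 ≈ -0.16667)
(r + D(4))*(-29) = (-1/6 + 5)*(-29) = (29/6)*(-29) = -841/6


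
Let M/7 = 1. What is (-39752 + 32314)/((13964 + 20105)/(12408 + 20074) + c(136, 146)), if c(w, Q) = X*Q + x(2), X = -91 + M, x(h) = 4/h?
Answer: 241601116/398260215 ≈ 0.60664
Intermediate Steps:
M = 7 (M = 7*1 = 7)
X = -84 (X = -91 + 7 = -84)
c(w, Q) = 2 - 84*Q (c(w, Q) = -84*Q + 4/2 = -84*Q + 4*(½) = -84*Q + 2 = 2 - 84*Q)
(-39752 + 32314)/((13964 + 20105)/(12408 + 20074) + c(136, 146)) = (-39752 + 32314)/((13964 + 20105)/(12408 + 20074) + (2 - 84*146)) = -7438/(34069/32482 + (2 - 12264)) = -7438/(34069*(1/32482) - 12262) = -7438/(34069/32482 - 12262) = -7438/(-398260215/32482) = -7438*(-32482/398260215) = 241601116/398260215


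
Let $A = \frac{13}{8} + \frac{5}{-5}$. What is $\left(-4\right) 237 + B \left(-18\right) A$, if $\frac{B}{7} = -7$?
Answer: $- \frac{1587}{4} \approx -396.75$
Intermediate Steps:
$B = -49$ ($B = 7 \left(-7\right) = -49$)
$A = \frac{5}{8}$ ($A = 13 \cdot \frac{1}{8} + 5 \left(- \frac{1}{5}\right) = \frac{13}{8} - 1 = \frac{5}{8} \approx 0.625$)
$\left(-4\right) 237 + B \left(-18\right) A = \left(-4\right) 237 + \left(-49\right) \left(-18\right) \frac{5}{8} = -948 + 882 \cdot \frac{5}{8} = -948 + \frac{2205}{4} = - \frac{1587}{4}$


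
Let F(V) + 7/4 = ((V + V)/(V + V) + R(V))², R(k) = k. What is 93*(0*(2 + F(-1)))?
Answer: 0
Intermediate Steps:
F(V) = -7/4 + (1 + V)² (F(V) = -7/4 + ((V + V)/(V + V) + V)² = -7/4 + ((2*V)/((2*V)) + V)² = -7/4 + ((2*V)*(1/(2*V)) + V)² = -7/4 + (1 + V)²)
93*(0*(2 + F(-1))) = 93*(0*(2 + (-7/4 + (1 - 1)²))) = 93*(0*(2 + (-7/4 + 0²))) = 93*(0*(2 + (-7/4 + 0))) = 93*(0*(2 - 7/4)) = 93*(0*(¼)) = 93*0 = 0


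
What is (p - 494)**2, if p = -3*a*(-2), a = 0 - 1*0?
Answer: 244036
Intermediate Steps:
a = 0 (a = 0 + 0 = 0)
p = 0 (p = -3*0*(-2) = 0*(-2) = 0)
(p - 494)**2 = (0 - 494)**2 = (-494)**2 = 244036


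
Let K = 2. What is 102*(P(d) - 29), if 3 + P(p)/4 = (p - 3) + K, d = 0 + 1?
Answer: -4182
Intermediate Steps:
d = 1
P(p) = -16 + 4*p (P(p) = -12 + 4*((p - 3) + 2) = -12 + 4*((-3 + p) + 2) = -12 + 4*(-1 + p) = -12 + (-4 + 4*p) = -16 + 4*p)
102*(P(d) - 29) = 102*((-16 + 4*1) - 29) = 102*((-16 + 4) - 29) = 102*(-12 - 29) = 102*(-41) = -4182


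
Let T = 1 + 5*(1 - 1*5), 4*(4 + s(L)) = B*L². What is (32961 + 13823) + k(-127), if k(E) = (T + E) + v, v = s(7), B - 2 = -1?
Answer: 186585/4 ≈ 46646.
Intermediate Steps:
B = 1 (B = 2 - 1 = 1)
s(L) = -4 + L²/4 (s(L) = -4 + (1*L²)/4 = -4 + L²/4)
T = -19 (T = 1 + 5*(1 - 5) = 1 + 5*(-4) = 1 - 20 = -19)
v = 33/4 (v = -4 + (¼)*7² = -4 + (¼)*49 = -4 + 49/4 = 33/4 ≈ 8.2500)
k(E) = -43/4 + E (k(E) = (-19 + E) + 33/4 = -43/4 + E)
(32961 + 13823) + k(-127) = (32961 + 13823) + (-43/4 - 127) = 46784 - 551/4 = 186585/4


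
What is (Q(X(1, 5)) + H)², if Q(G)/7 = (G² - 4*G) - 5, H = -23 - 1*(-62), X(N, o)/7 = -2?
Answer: 3125824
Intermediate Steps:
X(N, o) = -14 (X(N, o) = 7*(-2) = -14)
H = 39 (H = -23 + 62 = 39)
Q(G) = -35 - 28*G + 7*G² (Q(G) = 7*((G² - 4*G) - 5) = 7*(-5 + G² - 4*G) = -35 - 28*G + 7*G²)
(Q(X(1, 5)) + H)² = ((-35 - 28*(-14) + 7*(-14)²) + 39)² = ((-35 + 392 + 7*196) + 39)² = ((-35 + 392 + 1372) + 39)² = (1729 + 39)² = 1768² = 3125824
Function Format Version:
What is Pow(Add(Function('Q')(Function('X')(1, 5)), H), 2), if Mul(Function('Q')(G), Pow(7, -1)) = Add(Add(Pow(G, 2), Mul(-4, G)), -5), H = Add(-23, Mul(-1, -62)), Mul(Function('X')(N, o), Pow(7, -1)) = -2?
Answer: 3125824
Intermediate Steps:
Function('X')(N, o) = -14 (Function('X')(N, o) = Mul(7, -2) = -14)
H = 39 (H = Add(-23, 62) = 39)
Function('Q')(G) = Add(-35, Mul(-28, G), Mul(7, Pow(G, 2))) (Function('Q')(G) = Mul(7, Add(Add(Pow(G, 2), Mul(-4, G)), -5)) = Mul(7, Add(-5, Pow(G, 2), Mul(-4, G))) = Add(-35, Mul(-28, G), Mul(7, Pow(G, 2))))
Pow(Add(Function('Q')(Function('X')(1, 5)), H), 2) = Pow(Add(Add(-35, Mul(-28, -14), Mul(7, Pow(-14, 2))), 39), 2) = Pow(Add(Add(-35, 392, Mul(7, 196)), 39), 2) = Pow(Add(Add(-35, 392, 1372), 39), 2) = Pow(Add(1729, 39), 2) = Pow(1768, 2) = 3125824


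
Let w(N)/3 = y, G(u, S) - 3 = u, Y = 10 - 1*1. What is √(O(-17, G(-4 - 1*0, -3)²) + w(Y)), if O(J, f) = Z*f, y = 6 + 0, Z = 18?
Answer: 6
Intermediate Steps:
Y = 9 (Y = 10 - 1 = 9)
G(u, S) = 3 + u
y = 6
w(N) = 18 (w(N) = 3*6 = 18)
O(J, f) = 18*f
√(O(-17, G(-4 - 1*0, -3)²) + w(Y)) = √(18*(3 + (-4 - 1*0))² + 18) = √(18*(3 + (-4 + 0))² + 18) = √(18*(3 - 4)² + 18) = √(18*(-1)² + 18) = √(18*1 + 18) = √(18 + 18) = √36 = 6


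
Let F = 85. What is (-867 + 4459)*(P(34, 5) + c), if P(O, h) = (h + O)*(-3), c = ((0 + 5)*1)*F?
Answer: 1106336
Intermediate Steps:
c = 425 (c = ((0 + 5)*1)*85 = (5*1)*85 = 5*85 = 425)
P(O, h) = -3*O - 3*h (P(O, h) = (O + h)*(-3) = -3*O - 3*h)
(-867 + 4459)*(P(34, 5) + c) = (-867 + 4459)*((-3*34 - 3*5) + 425) = 3592*((-102 - 15) + 425) = 3592*(-117 + 425) = 3592*308 = 1106336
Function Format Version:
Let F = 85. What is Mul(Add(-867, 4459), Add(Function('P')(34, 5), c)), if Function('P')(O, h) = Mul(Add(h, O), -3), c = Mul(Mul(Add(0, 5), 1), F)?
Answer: 1106336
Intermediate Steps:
c = 425 (c = Mul(Mul(Add(0, 5), 1), 85) = Mul(Mul(5, 1), 85) = Mul(5, 85) = 425)
Function('P')(O, h) = Add(Mul(-3, O), Mul(-3, h)) (Function('P')(O, h) = Mul(Add(O, h), -3) = Add(Mul(-3, O), Mul(-3, h)))
Mul(Add(-867, 4459), Add(Function('P')(34, 5), c)) = Mul(Add(-867, 4459), Add(Add(Mul(-3, 34), Mul(-3, 5)), 425)) = Mul(3592, Add(Add(-102, -15), 425)) = Mul(3592, Add(-117, 425)) = Mul(3592, 308) = 1106336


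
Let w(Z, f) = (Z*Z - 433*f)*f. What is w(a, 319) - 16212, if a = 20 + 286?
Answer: -14208841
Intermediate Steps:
a = 306
w(Z, f) = f*(Z² - 433*f) (w(Z, f) = (Z² - 433*f)*f = f*(Z² - 433*f))
w(a, 319) - 16212 = 319*(306² - 433*319) - 16212 = 319*(93636 - 138127) - 16212 = 319*(-44491) - 16212 = -14192629 - 16212 = -14208841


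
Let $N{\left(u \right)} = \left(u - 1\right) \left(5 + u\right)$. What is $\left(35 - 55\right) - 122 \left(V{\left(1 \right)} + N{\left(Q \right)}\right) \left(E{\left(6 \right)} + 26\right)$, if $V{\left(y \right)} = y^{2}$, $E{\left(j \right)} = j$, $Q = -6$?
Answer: $-31252$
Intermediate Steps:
$N{\left(u \right)} = \left(-1 + u\right) \left(5 + u\right)$
$\left(35 - 55\right) - 122 \left(V{\left(1 \right)} + N{\left(Q \right)}\right) \left(E{\left(6 \right)} + 26\right) = \left(35 - 55\right) - 122 \left(1^{2} + \left(-5 + \left(-6\right)^{2} + 4 \left(-6\right)\right)\right) \left(6 + 26\right) = -20 - 122 \left(1 - -7\right) 32 = -20 - 122 \left(1 + 7\right) 32 = -20 - 122 \cdot 8 \cdot 32 = -20 - 31232 = -31252$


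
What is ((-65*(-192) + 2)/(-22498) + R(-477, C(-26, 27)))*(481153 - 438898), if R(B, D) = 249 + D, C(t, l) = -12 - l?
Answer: 99554850495/11249 ≈ 8.8501e+6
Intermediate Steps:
((-65*(-192) + 2)/(-22498) + R(-477, C(-26, 27)))*(481153 - 438898) = ((-65*(-192) + 2)/(-22498) + (249 + (-12 - 1*27)))*(481153 - 438898) = ((12480 + 2)*(-1/22498) + (249 + (-12 - 27)))*42255 = (12482*(-1/22498) + (249 - 39))*42255 = (-6241/11249 + 210)*42255 = (2356049/11249)*42255 = 99554850495/11249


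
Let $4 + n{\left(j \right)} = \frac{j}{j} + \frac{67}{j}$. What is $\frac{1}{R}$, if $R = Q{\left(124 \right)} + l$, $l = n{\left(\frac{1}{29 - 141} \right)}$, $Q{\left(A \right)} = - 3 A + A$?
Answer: $- \frac{1}{7755} \approx -0.00012895$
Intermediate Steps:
$Q{\left(A \right)} = - 2 A$
$n{\left(j \right)} = -3 + \frac{67}{j}$ ($n{\left(j \right)} = -4 + \left(\frac{j}{j} + \frac{67}{j}\right) = -4 + \left(1 + \frac{67}{j}\right) = -3 + \frac{67}{j}$)
$l = -7507$ ($l = -3 + \frac{67}{\frac{1}{29 - 141}} = -3 + \frac{67}{\frac{1}{-112}} = -3 + \frac{67}{- \frac{1}{112}} = -3 + 67 \left(-112\right) = -3 - 7504 = -7507$)
$R = -7755$ ($R = \left(-2\right) 124 - 7507 = -248 - 7507 = -7755$)
$\frac{1}{R} = \frac{1}{-7755} = - \frac{1}{7755}$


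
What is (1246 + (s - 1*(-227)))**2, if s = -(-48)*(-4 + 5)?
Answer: 2313441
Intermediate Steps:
s = 48 (s = -(-48) = -12*(-4) = 48)
(1246 + (s - 1*(-227)))**2 = (1246 + (48 - 1*(-227)))**2 = (1246 + (48 + 227))**2 = (1246 + 275)**2 = 1521**2 = 2313441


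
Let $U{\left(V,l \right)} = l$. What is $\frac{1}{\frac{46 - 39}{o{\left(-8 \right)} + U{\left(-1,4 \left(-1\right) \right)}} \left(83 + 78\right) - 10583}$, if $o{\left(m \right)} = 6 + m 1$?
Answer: $- \frac{6}{64625} \approx -9.2843 \cdot 10^{-5}$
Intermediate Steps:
$o{\left(m \right)} = 6 + m$
$\frac{1}{\frac{46 - 39}{o{\left(-8 \right)} + U{\left(-1,4 \left(-1\right) \right)}} \left(83 + 78\right) - 10583} = \frac{1}{\frac{46 - 39}{\left(6 - 8\right) + 4 \left(-1\right)} \left(83 + 78\right) - 10583} = \frac{1}{\frac{7}{-2 - 4} \cdot 161 - 10583} = \frac{1}{\frac{7}{-6} \cdot 161 - 10583} = \frac{1}{7 \left(- \frac{1}{6}\right) 161 - 10583} = \frac{1}{\left(- \frac{7}{6}\right) 161 - 10583} = \frac{1}{- \frac{1127}{6} - 10583} = \frac{1}{- \frac{64625}{6}} = - \frac{6}{64625}$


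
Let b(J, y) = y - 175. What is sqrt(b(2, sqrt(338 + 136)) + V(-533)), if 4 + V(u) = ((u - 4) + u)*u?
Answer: sqrt(570131 + sqrt(474)) ≈ 755.08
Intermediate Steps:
b(J, y) = -175 + y
V(u) = -4 + u*(-4 + 2*u) (V(u) = -4 + ((u - 4) + u)*u = -4 + ((-4 + u) + u)*u = -4 + (-4 + 2*u)*u = -4 + u*(-4 + 2*u))
sqrt(b(2, sqrt(338 + 136)) + V(-533)) = sqrt((-175 + sqrt(338 + 136)) + (-4 - 4*(-533) + 2*(-533)**2)) = sqrt((-175 + sqrt(474)) + (-4 + 2132 + 2*284089)) = sqrt((-175 + sqrt(474)) + (-4 + 2132 + 568178)) = sqrt((-175 + sqrt(474)) + 570306) = sqrt(570131 + sqrt(474))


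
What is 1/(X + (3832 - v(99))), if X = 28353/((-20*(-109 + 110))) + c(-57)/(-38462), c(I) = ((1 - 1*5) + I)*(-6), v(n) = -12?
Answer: 384620/933219077 ≈ 0.00041214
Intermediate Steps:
c(I) = 24 - 6*I (c(I) = ((1 - 5) + I)*(-6) = (-4 + I)*(-6) = 24 - 6*I)
X = -545260203/384620 (X = 28353/((-20*(-109 + 110))) + (24 - 6*(-57))/(-38462) = 28353/((-20*1)) + (24 + 342)*(-1/38462) = 28353/(-20) + 366*(-1/38462) = 28353*(-1/20) - 183/19231 = -28353/20 - 183/19231 = -545260203/384620 ≈ -1417.7)
1/(X + (3832 - v(99))) = 1/(-545260203/384620 + (3832 - 1*(-12))) = 1/(-545260203/384620 + (3832 + 12)) = 1/(-545260203/384620 + 3844) = 1/(933219077/384620) = 384620/933219077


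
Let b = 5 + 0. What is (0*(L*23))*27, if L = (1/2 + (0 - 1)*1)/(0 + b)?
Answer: 0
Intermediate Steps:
b = 5
L = -⅒ (L = (1/2 + (0 - 1)*1)/(0 + 5) = (½ - 1*1)/5 = (½ - 1)*(⅕) = -½*⅕ = -⅒ ≈ -0.10000)
(0*(L*23))*27 = (0*(-⅒*23))*27 = (0*(-23/10))*27 = 0*27 = 0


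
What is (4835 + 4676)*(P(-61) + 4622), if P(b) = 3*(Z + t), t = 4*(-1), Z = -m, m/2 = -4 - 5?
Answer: 44359304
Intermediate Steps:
m = -18 (m = 2*(-4 - 5) = 2*(-9) = -18)
Z = 18 (Z = -1*(-18) = 18)
t = -4
P(b) = 42 (P(b) = 3*(18 - 4) = 3*14 = 42)
(4835 + 4676)*(P(-61) + 4622) = (4835 + 4676)*(42 + 4622) = 9511*4664 = 44359304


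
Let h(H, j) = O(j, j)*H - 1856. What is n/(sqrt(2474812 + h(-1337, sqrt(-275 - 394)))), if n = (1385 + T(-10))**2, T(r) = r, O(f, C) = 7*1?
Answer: 1890625*sqrt(273733)/821199 ≈ 1204.5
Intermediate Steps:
O(f, C) = 7
n = 1890625 (n = (1385 - 10)**2 = 1375**2 = 1890625)
h(H, j) = -1856 + 7*H (h(H, j) = 7*H - 1856 = -1856 + 7*H)
n/(sqrt(2474812 + h(-1337, sqrt(-275 - 394)))) = 1890625/(sqrt(2474812 + (-1856 + 7*(-1337)))) = 1890625/(sqrt(2474812 + (-1856 - 9359))) = 1890625/(sqrt(2474812 - 11215)) = 1890625/(sqrt(2463597)) = 1890625/((3*sqrt(273733))) = 1890625*(sqrt(273733)/821199) = 1890625*sqrt(273733)/821199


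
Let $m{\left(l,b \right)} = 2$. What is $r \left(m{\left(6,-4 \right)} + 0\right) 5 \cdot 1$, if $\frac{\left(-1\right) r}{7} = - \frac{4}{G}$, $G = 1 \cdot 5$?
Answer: $56$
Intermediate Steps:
$G = 5$
$r = \frac{28}{5}$ ($r = - 7 \left(- \frac{4}{5}\right) = - 7 \left(\left(-4\right) \frac{1}{5}\right) = \left(-7\right) \left(- \frac{4}{5}\right) = \frac{28}{5} \approx 5.6$)
$r \left(m{\left(6,-4 \right)} + 0\right) 5 \cdot 1 = \frac{28 \left(2 + 0\right)}{5} \cdot 5 \cdot 1 = \frac{28}{5} \cdot 2 \cdot 5 \cdot 1 = \frac{56}{5} \cdot 5 \cdot 1 = 56 \cdot 1 = 56$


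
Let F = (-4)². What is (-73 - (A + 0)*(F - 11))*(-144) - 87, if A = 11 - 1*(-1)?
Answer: 19065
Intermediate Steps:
F = 16
A = 12 (A = 11 + 1 = 12)
(-73 - (A + 0)*(F - 11))*(-144) - 87 = (-73 - (12 + 0)*(16 - 11))*(-144) - 87 = (-73 - 12*5)*(-144) - 87 = (-73 - 1*60)*(-144) - 87 = (-73 - 60)*(-144) - 87 = -133*(-144) - 87 = 19152 - 87 = 19065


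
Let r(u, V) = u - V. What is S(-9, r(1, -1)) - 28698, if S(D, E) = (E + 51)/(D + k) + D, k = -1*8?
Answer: -488072/17 ≈ -28710.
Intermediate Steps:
k = -8
S(D, E) = D + (51 + E)/(-8 + D) (S(D, E) = (E + 51)/(D - 8) + D = (51 + E)/(-8 + D) + D = D + (51 + E)/(-8 + D))
S(-9, r(1, -1)) - 28698 = (51 + (1 - 1*(-1)) + (-9)² - 8*(-9))/(-8 - 9) - 28698 = (51 + (1 + 1) + 81 + 72)/(-17) - 28698 = -(51 + 2 + 81 + 72)/17 - 28698 = -1/17*206 - 28698 = -206/17 - 28698 = -488072/17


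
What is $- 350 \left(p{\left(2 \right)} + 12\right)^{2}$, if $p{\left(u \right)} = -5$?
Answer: $-17150$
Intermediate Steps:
$- 350 \left(p{\left(2 \right)} + 12\right)^{2} = - 350 \left(-5 + 12\right)^{2} = - 350 \cdot 7^{2} = \left(-350\right) 49 = -17150$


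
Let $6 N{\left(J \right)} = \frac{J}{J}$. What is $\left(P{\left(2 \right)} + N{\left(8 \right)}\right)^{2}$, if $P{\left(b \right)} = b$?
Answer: $\frac{169}{36} \approx 4.6944$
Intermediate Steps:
$N{\left(J \right)} = \frac{1}{6}$ ($N{\left(J \right)} = \frac{J \frac{1}{J}}{6} = \frac{1}{6} \cdot 1 = \frac{1}{6}$)
$\left(P{\left(2 \right)} + N{\left(8 \right)}\right)^{2} = \left(2 + \frac{1}{6}\right)^{2} = \left(\frac{13}{6}\right)^{2} = \frac{169}{36}$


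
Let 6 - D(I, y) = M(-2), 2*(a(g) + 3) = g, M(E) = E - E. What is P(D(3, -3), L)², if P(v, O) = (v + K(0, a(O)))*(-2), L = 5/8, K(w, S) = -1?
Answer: 100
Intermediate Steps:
M(E) = 0
a(g) = -3 + g/2
D(I, y) = 6 (D(I, y) = 6 - 1*0 = 6 + 0 = 6)
L = 5/8 (L = 5*(⅛) = 5/8 ≈ 0.62500)
P(v, O) = 2 - 2*v (P(v, O) = (v - 1)*(-2) = (-1 + v)*(-2) = 2 - 2*v)
P(D(3, -3), L)² = (2 - 2*6)² = (2 - 12)² = (-10)² = 100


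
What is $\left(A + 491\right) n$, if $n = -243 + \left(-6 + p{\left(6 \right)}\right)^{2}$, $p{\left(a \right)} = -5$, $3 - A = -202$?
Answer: $-84912$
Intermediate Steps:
$A = 205$ ($A = 3 - -202 = 3 + 202 = 205$)
$n = -122$ ($n = -243 + \left(-6 - 5\right)^{2} = -243 + \left(-11\right)^{2} = -243 + 121 = -122$)
$\left(A + 491\right) n = \left(205 + 491\right) \left(-122\right) = 696 \left(-122\right) = -84912$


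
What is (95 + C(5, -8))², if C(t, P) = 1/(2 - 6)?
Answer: 143641/16 ≈ 8977.6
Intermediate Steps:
C(t, P) = -¼ (C(t, P) = 1/(-4) = -¼)
(95 + C(5, -8))² = (95 - ¼)² = (379/4)² = 143641/16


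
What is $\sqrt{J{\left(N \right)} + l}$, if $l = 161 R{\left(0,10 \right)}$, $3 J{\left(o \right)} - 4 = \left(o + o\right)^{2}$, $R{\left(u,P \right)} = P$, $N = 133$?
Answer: $\frac{\sqrt{226770}}{3} \approx 158.73$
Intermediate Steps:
$J{\left(o \right)} = \frac{4}{3} + \frac{4 o^{2}}{3}$ ($J{\left(o \right)} = \frac{4}{3} + \frac{\left(o + o\right)^{2}}{3} = \frac{4}{3} + \frac{\left(2 o\right)^{2}}{3} = \frac{4}{3} + \frac{4 o^{2}}{3}$)
$l = 1610$ ($l = 161 \cdot 10 = 1610$)
$\sqrt{J{\left(N \right)} + l} = \sqrt{\left(\frac{4}{3} + \frac{4 \cdot 133^{2}}{3}\right) + 1610} = \sqrt{\left(\frac{4}{3} + \frac{4}{3} \cdot 17689\right) + 1610} = \sqrt{\left(\frac{4}{3} + \frac{70756}{3}\right) + 1610} = \sqrt{\frac{70760}{3} + 1610} = \sqrt{\frac{75590}{3}} = \frac{\sqrt{226770}}{3}$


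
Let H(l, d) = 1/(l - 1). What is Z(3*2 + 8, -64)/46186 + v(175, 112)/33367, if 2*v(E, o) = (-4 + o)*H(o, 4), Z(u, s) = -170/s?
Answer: 131542351/1824648502208 ≈ 7.2092e-5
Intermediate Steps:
H(l, d) = 1/(-1 + l)
v(E, o) = (-4 + o)/(2*(-1 + o)) (v(E, o) = ((-4 + o)/(-1 + o))/2 = (-4 + o)/(2*(-1 + o)))
Z(3*2 + 8, -64)/46186 + v(175, 112)/33367 = -170/(-64)/46186 + ((-4 + 112)/(2*(-1 + 112)))/33367 = -170*(-1/64)*(1/46186) + ((1/2)*108/111)*(1/33367) = (85/32)*(1/46186) + ((1/2)*(1/111)*108)*(1/33367) = 85/1477952 + (18/37)*(1/33367) = 85/1477952 + 18/1234579 = 131542351/1824648502208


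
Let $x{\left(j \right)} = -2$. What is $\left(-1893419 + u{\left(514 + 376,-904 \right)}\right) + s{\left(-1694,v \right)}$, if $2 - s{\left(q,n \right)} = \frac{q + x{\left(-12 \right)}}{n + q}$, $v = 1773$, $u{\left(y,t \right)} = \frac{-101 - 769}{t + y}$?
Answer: $- \frac{1047013364}{553} \approx -1.8933 \cdot 10^{6}$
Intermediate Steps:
$u{\left(y,t \right)} = - \frac{870}{t + y}$
$s{\left(q,n \right)} = 2 - \frac{-2 + q}{n + q}$ ($s{\left(q,n \right)} = 2 - \frac{q - 2}{n + q} = 2 - \frac{-2 + q}{n + q}$)
$\left(-1893419 + u{\left(514 + 376,-904 \right)}\right) + s{\left(-1694,v \right)} = \left(-1893419 - \frac{870}{-904 + \left(514 + 376\right)}\right) + \frac{2 - 1694 + 2 \cdot 1773}{1773 - 1694} = \left(-1893419 - \frac{870}{-904 + 890}\right) + \frac{2 - 1694 + 3546}{79} = \left(-1893419 - \frac{870}{-14}\right) + \frac{1}{79} \cdot 1854 = \left(-1893419 - - \frac{435}{7}\right) + \frac{1854}{79} = \left(-1893419 + \frac{435}{7}\right) + \frac{1854}{79} = - \frac{13253498}{7} + \frac{1854}{79} = - \frac{1047013364}{553}$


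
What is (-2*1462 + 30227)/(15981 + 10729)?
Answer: 27303/26710 ≈ 1.0222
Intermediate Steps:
(-2*1462 + 30227)/(15981 + 10729) = (-2924 + 30227)/26710 = 27303*(1/26710) = 27303/26710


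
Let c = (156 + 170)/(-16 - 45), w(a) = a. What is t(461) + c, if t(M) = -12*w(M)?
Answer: -337778/61 ≈ -5537.3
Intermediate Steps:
t(M) = -12*M
c = -326/61 (c = 326/(-61) = 326*(-1/61) = -326/61 ≈ -5.3443)
t(461) + c = -12*461 - 326/61 = -5532 - 326/61 = -337778/61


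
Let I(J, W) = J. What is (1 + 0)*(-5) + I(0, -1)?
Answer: -5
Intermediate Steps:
(1 + 0)*(-5) + I(0, -1) = (1 + 0)*(-5) + 0 = 1*(-5) + 0 = -5 + 0 = -5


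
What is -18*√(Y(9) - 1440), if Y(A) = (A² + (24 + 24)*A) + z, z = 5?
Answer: -18*I*√922 ≈ -546.56*I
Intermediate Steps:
Y(A) = 5 + A² + 48*A (Y(A) = (A² + (24 + 24)*A) + 5 = (A² + 48*A) + 5 = 5 + A² + 48*A)
-18*√(Y(9) - 1440) = -18*√((5 + 9² + 48*9) - 1440) = -18*√((5 + 81 + 432) - 1440) = -18*√(518 - 1440) = -18*I*√922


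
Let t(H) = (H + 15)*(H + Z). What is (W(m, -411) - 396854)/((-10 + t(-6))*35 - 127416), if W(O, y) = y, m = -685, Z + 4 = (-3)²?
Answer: 397265/128081 ≈ 3.1017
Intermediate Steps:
Z = 5 (Z = -4 + (-3)² = -4 + 9 = 5)
t(H) = (5 + H)*(15 + H) (t(H) = (H + 15)*(H + 5) = (15 + H)*(5 + H) = (5 + H)*(15 + H))
(W(m, -411) - 396854)/((-10 + t(-6))*35 - 127416) = (-411 - 396854)/((-10 + (75 + (-6)² + 20*(-6)))*35 - 127416) = -397265/((-10 + (75 + 36 - 120))*35 - 127416) = -397265/((-10 - 9)*35 - 127416) = -397265/(-19*35 - 127416) = -397265/(-665 - 127416) = -397265/(-128081) = -397265*(-1/128081) = 397265/128081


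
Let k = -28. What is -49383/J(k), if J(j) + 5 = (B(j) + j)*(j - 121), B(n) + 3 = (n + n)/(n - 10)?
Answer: -938277/83494 ≈ -11.238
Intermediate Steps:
B(n) = -3 + 2*n/(-10 + n) (B(n) = -3 + (n + n)/(n - 10) = -3 + (2*n)/(-10 + n) = -3 + 2*n/(-10 + n))
J(j) = -5 + (-121 + j)*(j + (30 - j)/(-10 + j)) (J(j) = -5 + ((30 - j)/(-10 + j) + j)*(j - 121) = -5 + (j + (30 - j)/(-10 + j))*(-121 + j) = -5 + (-121 + j)*(j + (30 - j)/(-10 + j)))
-49383/J(k) = -49383*(-10 - 28)/(-3580 + (-28)³ - 132*(-28)² + 1356*(-28)) = -49383*(-38/(-3580 - 21952 - 132*784 - 37968)) = -49383*(-38/(-3580 - 21952 - 103488 - 37968)) = -49383/((-1/38*(-166988))) = -49383/83494/19 = -49383*19/83494 = -938277/83494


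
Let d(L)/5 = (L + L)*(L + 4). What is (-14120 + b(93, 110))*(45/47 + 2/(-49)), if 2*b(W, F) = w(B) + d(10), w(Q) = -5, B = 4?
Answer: -8095685/658 ≈ -12303.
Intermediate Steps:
d(L) = 10*L*(4 + L) (d(L) = 5*((L + L)*(L + 4)) = 5*((2*L)*(4 + L)) = 5*(2*L*(4 + L)) = 10*L*(4 + L))
b(W, F) = 1395/2 (b(W, F) = (-5 + 10*10*(4 + 10))/2 = (-5 + 10*10*14)/2 = (-5 + 1400)/2 = (½)*1395 = 1395/2)
(-14120 + b(93, 110))*(45/47 + 2/(-49)) = (-14120 + 1395/2)*(45/47 + 2/(-49)) = -26845*(45*(1/47) + 2*(-1/49))/2 = -26845*(45/47 - 2/49)/2 = -26845/2*2111/2303 = -8095685/658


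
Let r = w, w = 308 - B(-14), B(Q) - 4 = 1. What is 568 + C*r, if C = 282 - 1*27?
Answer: 77833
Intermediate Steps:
C = 255 (C = 282 - 27 = 255)
B(Q) = 5 (B(Q) = 4 + 1 = 5)
w = 303 (w = 308 - 1*5 = 308 - 5 = 303)
r = 303
568 + C*r = 568 + 255*303 = 568 + 77265 = 77833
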